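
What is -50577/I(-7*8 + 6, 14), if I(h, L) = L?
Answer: -50577/14 ≈ -3612.6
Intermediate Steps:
-50577/I(-7*8 + 6, 14) = -50577/14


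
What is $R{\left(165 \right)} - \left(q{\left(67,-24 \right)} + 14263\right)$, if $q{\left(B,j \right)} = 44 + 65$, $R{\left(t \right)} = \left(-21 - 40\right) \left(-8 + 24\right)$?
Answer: $-15348$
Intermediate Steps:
$R{\left(t \right)} = -976$ ($R{\left(t \right)} = \left(-61\right) 16 = -976$)
$q{\left(B,j \right)} = 109$
$R{\left(165 \right)} - \left(q{\left(67,-24 \right)} + 14263\right) = -976 - \left(109 + 14263\right) = -976 - 14372 = -15348$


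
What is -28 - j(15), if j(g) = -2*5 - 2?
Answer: -16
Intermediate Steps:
j(g) = -12 (j(g) = -10 - 2 = -12)
-28 - j(15) = -28 - 1*(-12) = -28 + 12 = -16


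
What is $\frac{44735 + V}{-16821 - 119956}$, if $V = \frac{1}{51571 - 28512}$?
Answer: $- \frac{1031544366}{3153940843} \approx -0.32706$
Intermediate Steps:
$V = \frac{1}{23059} \approx 4.3367 \cdot 10^{-5}$
$\frac{44735 + V}{-16821 - 119956} = \frac{44735 + \frac{1}{23059}}{-16821 - 119956} = \frac{1031544366}{23059 \left(-136777\right)} = \frac{1031544366}{23059} \left(- \frac{1}{136777}\right) = - \frac{1031544366}{3153940843}$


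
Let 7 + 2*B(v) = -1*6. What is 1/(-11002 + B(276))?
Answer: -2/22017 ≈ -9.0839e-5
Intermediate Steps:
B(v) = -13/2 (B(v) = -7/2 + (-1*6)/2 = -7/2 + (½)*(-6) = -7/2 - 3 = -13/2)
1/(-11002 + B(276)) = 1/(-11002 - 13/2) = 1/(-22017/2) = -2/22017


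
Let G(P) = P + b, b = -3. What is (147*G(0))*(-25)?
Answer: 11025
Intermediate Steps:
G(P) = -3 + P (G(P) = P - 3 = -3 + P)
(147*G(0))*(-25) = (147*(-3 + 0))*(-25) = (147*(-3))*(-25) = -441*(-25) = 11025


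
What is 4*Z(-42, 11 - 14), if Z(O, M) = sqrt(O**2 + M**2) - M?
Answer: 12 + 12*sqrt(197) ≈ 180.43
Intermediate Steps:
Z(O, M) = sqrt(M**2 + O**2) - M
4*Z(-42, 11 - 14) = 4*(sqrt((11 - 14)**2 + (-42)**2) - (11 - 14)) = 4*(sqrt((-3)**2 + 1764) - 1*(-3)) = 4*(sqrt(9 + 1764) + 3) = 4*(sqrt(1773) + 3) = 4*(3*sqrt(197) + 3) = 4*(3 + 3*sqrt(197)) = 12 + 12*sqrt(197)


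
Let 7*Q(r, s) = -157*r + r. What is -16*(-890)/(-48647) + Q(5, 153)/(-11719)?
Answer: -1130205260/3990659351 ≈ -0.28321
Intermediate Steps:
Q(r, s) = -156*r/7 (Q(r, s) = (-157*r + r)/7 = (-156*r)/7 = -156*r/7)
-16*(-890)/(-48647) + Q(5, 153)/(-11719) = -16*(-890)/(-48647) - 156/7*5/(-11719) = 14240*(-1/48647) - 780/7*(-1/11719) = -14240/48647 + 780/82033 = -1130205260/3990659351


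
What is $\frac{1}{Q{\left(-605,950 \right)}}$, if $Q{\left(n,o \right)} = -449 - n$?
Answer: $\frac{1}{156} \approx 0.0064103$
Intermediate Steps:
$\frac{1}{Q{\left(-605,950 \right)}} = \frac{1}{-449 - -605} = \frac{1}{-449 + 605} = \frac{1}{156}$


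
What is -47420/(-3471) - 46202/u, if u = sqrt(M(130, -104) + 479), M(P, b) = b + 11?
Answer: 47420/3471 - 23101*sqrt(386)/193 ≈ -2338.0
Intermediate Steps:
M(P, b) = 11 + b
u = sqrt(386) (u = sqrt((11 - 104) + 479) = sqrt(-93 + 479) = sqrt(386) ≈ 19.647)
-47420/(-3471) - 46202/u = -47420/(-3471) - 46202*sqrt(386)/386 = -47420*(-1/3471) - 23101*sqrt(386)/193 = 47420/3471 - 23101*sqrt(386)/193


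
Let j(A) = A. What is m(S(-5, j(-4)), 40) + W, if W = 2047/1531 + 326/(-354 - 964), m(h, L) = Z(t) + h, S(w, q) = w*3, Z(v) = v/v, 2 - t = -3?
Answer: -13025586/1008929 ≈ -12.910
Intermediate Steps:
t = 5 (t = 2 - 1*(-3) = 2 + 3 = 5)
Z(v) = 1
S(w, q) = 3*w
m(h, L) = 1 + h
W = 1099420/1008929 (W = 2047*(1/1531) + 326/(-1318) = 2047/1531 + 326*(-1/1318) = 2047/1531 - 163/659 = 1099420/1008929 ≈ 1.0897)
m(S(-5, j(-4)), 40) + W = (1 + 3*(-5)) + 1099420/1008929 = (1 - 15) + 1099420/1008929 = -14 + 1099420/1008929 = -13025586/1008929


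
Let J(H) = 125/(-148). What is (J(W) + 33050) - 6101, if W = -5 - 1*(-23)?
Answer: 3988327/148 ≈ 26948.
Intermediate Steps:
W = 18 (W = -5 + 23 = 18)
J(H) = -125/148 (J(H) = 125*(-1/148) = -125/148)
(J(W) + 33050) - 6101 = (-125/148 + 33050) - 6101 = 4891275/148 - 6101 = 3988327/148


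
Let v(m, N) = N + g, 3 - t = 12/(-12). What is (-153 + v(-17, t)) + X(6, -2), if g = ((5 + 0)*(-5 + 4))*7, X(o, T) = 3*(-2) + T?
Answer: -192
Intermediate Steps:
X(o, T) = -6 + T
t = 4 (t = 3 - 12/(-12) = 3 - 12*(-1)/12 = 3 - 1*(-1) = 3 + 1 = 4)
g = -35 (g = (5*(-1))*7 = -5*7 = -35)
v(m, N) = -35 + N (v(m, N) = N - 35 = -35 + N)
(-153 + v(-17, t)) + X(6, -2) = (-153 + (-35 + 4)) + (-6 - 2) = (-153 - 31) - 8 = -184 - 8 = -192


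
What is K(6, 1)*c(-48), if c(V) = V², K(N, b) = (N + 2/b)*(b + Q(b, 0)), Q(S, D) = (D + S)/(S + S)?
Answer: 27648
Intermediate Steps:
Q(S, D) = (D + S)/(2*S) (Q(S, D) = (D + S)/((2*S)) = (D + S)*(1/(2*S)) = (D + S)/(2*S))
K(N, b) = (½ + b)*(N + 2/b) (K(N, b) = (N + 2/b)*(b + (0 + b)/(2*b)) = (N + 2/b)*(b + b/(2*b)) = (N + 2/b)*(b + ½) = (N + 2/b)*(½ + b) = (½ + b)*(N + 2/b))
K(6, 1)*c(-48) = (2 + 1/1 + (½)*6 + 6*1)*(-48)² = (2 + 1 + 3 + 6)*2304 = 12*2304 = 27648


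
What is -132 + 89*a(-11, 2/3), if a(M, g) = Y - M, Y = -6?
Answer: 313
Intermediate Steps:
a(M, g) = -6 - M
-132 + 89*a(-11, 2/3) = -132 + 89*(-6 - 1*(-11)) = -132 + 89*(-6 + 11) = -132 + 89*5 = -132 + 445 = 313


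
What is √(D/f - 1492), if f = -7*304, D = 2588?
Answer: I*√105654003/266 ≈ 38.642*I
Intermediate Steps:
f = -2128
√(D/f - 1492) = √(2588/(-2128) - 1492) = √(2588*(-1/2128) - 1492) = √(-647/532 - 1492) = √(-794391/532) = I*√105654003/266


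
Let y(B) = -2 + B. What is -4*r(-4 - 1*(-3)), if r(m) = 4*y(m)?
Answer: 48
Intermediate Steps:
r(m) = -8 + 4*m (r(m) = 4*(-2 + m) = -8 + 4*m)
-4*r(-4 - 1*(-3)) = -4*(-8 + 4*(-4 - 1*(-3))) = -4*(-8 + 4*(-4 + 3)) = -4*(-8 + 4*(-1)) = -4*(-8 - 4) = -4*(-12) = 48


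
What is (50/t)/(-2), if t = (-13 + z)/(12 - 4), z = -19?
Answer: 25/4 ≈ 6.2500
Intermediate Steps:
t = -4 (t = (-13 - 19)/(12 - 4) = -32/8 = -32*⅛ = -4)
(50/t)/(-2) = (50/(-4))/(-2) = -25*(-1)/4 = -½*(-25/2) = 25/4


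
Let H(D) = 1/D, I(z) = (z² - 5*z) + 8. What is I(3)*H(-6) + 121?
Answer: 362/3 ≈ 120.67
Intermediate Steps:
I(z) = 8 + z² - 5*z
I(3)*H(-6) + 121 = (8 + 3² - 5*3)/(-6) + 121 = (8 + 9 - 15)*(-⅙) + 121 = 2*(-⅙) + 121 = -⅓ + 121 = 362/3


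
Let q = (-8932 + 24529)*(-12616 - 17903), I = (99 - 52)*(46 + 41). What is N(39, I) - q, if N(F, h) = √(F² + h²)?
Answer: 476004843 + 3*√1857938 ≈ 4.7601e+8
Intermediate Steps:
I = 4089 (I = 47*87 = 4089)
q = -476004843 (q = 15597*(-30519) = -476004843)
N(39, I) - q = √(39² + 4089²) - 1*(-476004843) = √(1521 + 16719921) + 476004843 = √16721442 + 476004843 = 3*√1857938 + 476004843 = 476004843 + 3*√1857938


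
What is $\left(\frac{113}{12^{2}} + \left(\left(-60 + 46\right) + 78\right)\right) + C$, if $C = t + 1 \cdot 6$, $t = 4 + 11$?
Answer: $\frac{12353}{144} \approx 85.785$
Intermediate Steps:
$t = 15$
$C = 21$ ($C = 15 + 1 \cdot 6 = 15 + 6 = 21$)
$\left(\frac{113}{12^{2}} + \left(\left(-60 + 46\right) + 78\right)\right) + C = \left(\frac{113}{12^{2}} + \left(\left(-60 + 46\right) + 78\right)\right) + 21 = \left(\frac{113}{144} + \left(-14 + 78\right)\right) + 21 = \left(113 \cdot \frac{1}{144} + 64\right) + 21 = \left(\frac{113}{144} + 64\right) + 21 = \frac{9329}{144} + 21 = \frac{12353}{144}$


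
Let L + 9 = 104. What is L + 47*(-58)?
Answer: -2631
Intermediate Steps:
L = 95 (L = -9 + 104 = 95)
L + 47*(-58) = 95 + 47*(-58) = 95 - 2726 = -2631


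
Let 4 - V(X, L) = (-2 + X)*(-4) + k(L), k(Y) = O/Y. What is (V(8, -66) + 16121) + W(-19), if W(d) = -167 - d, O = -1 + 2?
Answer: 1056067/66 ≈ 16001.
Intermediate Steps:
O = 1
k(Y) = 1/Y
V(X, L) = -4 - 1/L + 4*X (V(X, L) = 4 - ((-2 + X)*(-4) + 1/L) = 4 - ((8 - 4*X) + 1/L) = 4 - (8 + 1/L - 4*X) = 4 + (-8 - 1/L + 4*X) = -4 - 1/L + 4*X)
(V(8, -66) + 16121) + W(-19) = ((-4 - 1/(-66) + 4*8) + 16121) + (-167 - 1*(-19)) = ((-4 - 1*(-1/66) + 32) + 16121) + (-167 + 19) = ((-4 + 1/66 + 32) + 16121) - 148 = (1849/66 + 16121) - 148 = 1065835/66 - 148 = 1056067/66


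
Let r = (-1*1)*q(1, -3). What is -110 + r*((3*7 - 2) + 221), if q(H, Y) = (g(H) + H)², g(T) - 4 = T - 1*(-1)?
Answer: -11870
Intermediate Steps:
g(T) = 5 + T (g(T) = 4 + (T - 1*(-1)) = 4 + (T + 1) = 4 + (1 + T) = 5 + T)
q(H, Y) = (5 + 2*H)² (q(H, Y) = ((5 + H) + H)² = (5 + 2*H)²)
r = -49 (r = (-1*1)*(5 + 2*1)² = -(5 + 2)² = -1*7² = -1*49 = -49)
-110 + r*((3*7 - 2) + 221) = -110 - 49*((3*7 - 2) + 221) = -110 - 49*((21 - 2) + 221) = -110 - 49*(19 + 221) = -110 - 49*240 = -110 - 11760 = -11870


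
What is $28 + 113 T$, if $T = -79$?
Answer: $-8899$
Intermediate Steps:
$28 + 113 T = 28 + 113 \left(-79\right) = 28 - 8927 = -8899$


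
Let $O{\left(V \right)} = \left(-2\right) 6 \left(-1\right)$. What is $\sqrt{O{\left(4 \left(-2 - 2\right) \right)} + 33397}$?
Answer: $\sqrt{33409} \approx 182.78$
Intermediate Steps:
$O{\left(V \right)} = 12$ ($O{\left(V \right)} = \left(-12\right) \left(-1\right) = 12$)
$\sqrt{O{\left(4 \left(-2 - 2\right) \right)} + 33397} = \sqrt{12 + 33397} = \sqrt{33409}$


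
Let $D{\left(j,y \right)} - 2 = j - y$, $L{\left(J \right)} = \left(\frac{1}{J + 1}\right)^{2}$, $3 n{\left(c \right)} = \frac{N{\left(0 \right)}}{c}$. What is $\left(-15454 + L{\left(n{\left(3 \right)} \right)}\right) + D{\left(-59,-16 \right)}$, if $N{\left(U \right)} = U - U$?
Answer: $-15494$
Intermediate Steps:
$N{\left(U \right)} = 0$
$n{\left(c \right)} = 0$ ($n{\left(c \right)} = \frac{0 \frac{1}{c}}{3} = \frac{1}{3} \cdot 0 = 0$)
$L{\left(J \right)} = \frac{1}{\left(1 + J\right)^{2}}$ ($L{\left(J \right)} = \left(\frac{1}{1 + J}\right)^{2} = \frac{1}{\left(1 + J\right)^{2}}$)
$D{\left(j,y \right)} = 2 + j - y$ ($D{\left(j,y \right)} = 2 + \left(j - y\right) = 2 + j - y$)
$\left(-15454 + L{\left(n{\left(3 \right)} \right)}\right) + D{\left(-59,-16 \right)} = \left(-15454 + \frac{1}{\left(1 + 0\right)^{2}}\right) - 41 = \left(-15454 + 1^{-2}\right) + \left(2 - 59 + 16\right) = \left(-15454 + 1\right) - 41 = -15453 - 41 = -15494$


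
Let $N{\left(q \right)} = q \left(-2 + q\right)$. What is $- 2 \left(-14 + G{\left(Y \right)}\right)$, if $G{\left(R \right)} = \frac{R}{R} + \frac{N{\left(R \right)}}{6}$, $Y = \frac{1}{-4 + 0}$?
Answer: $\frac{413}{16} \approx 25.813$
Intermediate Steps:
$Y = - \frac{1}{4}$ ($Y = \frac{1}{-4} = - \frac{1}{4} \approx -0.25$)
$G{\left(R \right)} = 1 + \frac{R \left(-2 + R\right)}{6}$ ($G{\left(R \right)} = \frac{R}{R} + \frac{R \left(-2 + R\right)}{6} = 1 + R \left(-2 + R\right) \frac{1}{6} = 1 + \frac{R \left(-2 + R\right)}{6}$)
$- 2 \left(-14 + G{\left(Y \right)}\right) = - 2 \left(-14 + \left(1 + \frac{1}{6} \left(- \frac{1}{4}\right) \left(-2 - \frac{1}{4}\right)\right)\right) = - 2 \left(-14 + \left(1 + \frac{1}{6} \left(- \frac{1}{4}\right) \left(- \frac{9}{4}\right)\right)\right) = - 2 \left(-14 + \left(1 + \frac{3}{32}\right)\right) = - 2 \left(-14 + \frac{35}{32}\right) = \left(-2\right) \left(- \frac{413}{32}\right) = \frac{413}{16}$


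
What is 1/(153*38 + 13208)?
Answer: 1/19022 ≈ 5.2571e-5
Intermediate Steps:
1/(153*38 + 13208) = 1/(5814 + 13208) = 1/19022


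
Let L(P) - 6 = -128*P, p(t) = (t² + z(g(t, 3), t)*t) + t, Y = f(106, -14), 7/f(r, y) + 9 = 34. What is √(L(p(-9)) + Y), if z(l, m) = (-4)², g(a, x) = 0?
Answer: √230557/5 ≈ 96.033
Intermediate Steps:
f(r, y) = 7/25 (f(r, y) = 7/(-9 + 34) = 7/25)
Y = 7/25 ≈ 0.28000
z(l, m) = 16
p(t) = t² + 17*t (p(t) = (t² + 16*t) + t = t² + 17*t)
L(P) = 6 - 128*P
√(L(p(-9)) + Y) = √((6 - (-1152)*(17 - 9)) + 7/25) = √((6 - (-1152)*8) + 7/25) = √((6 - 128*(-72)) + 7/25) = √((6 + 9216) + 7/25) = √(9222 + 7/25) = √(230557/25) = √230557/5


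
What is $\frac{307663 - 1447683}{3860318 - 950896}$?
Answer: $- \frac{570010}{1454711} \approx -0.39184$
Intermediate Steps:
$\frac{307663 - 1447683}{3860318 - 950896} = - \frac{1140020}{3860318 - 950896} = - \frac{1140020}{2909422} = \left(-1140020\right) \frac{1}{2909422} = - \frac{570010}{1454711}$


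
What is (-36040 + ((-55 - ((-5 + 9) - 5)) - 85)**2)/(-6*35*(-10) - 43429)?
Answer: 16719/41329 ≈ 0.40453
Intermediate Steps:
(-36040 + ((-55 - ((-5 + 9) - 5)) - 85)**2)/(-6*35*(-10) - 43429) = (-36040 + ((-55 - (4 - 5)) - 85)**2)/(-210*(-10) - 43429) = (-36040 + ((-55 - 1*(-1)) - 85)**2)/(2100 - 43429) = (-36040 + ((-55 + 1) - 85)**2)/(-41329) = (-36040 + (-54 - 85)**2)*(-1/41329) = (-36040 + (-139)**2)*(-1/41329) = (-36040 + 19321)*(-1/41329) = -16719*(-1/41329) = 16719/41329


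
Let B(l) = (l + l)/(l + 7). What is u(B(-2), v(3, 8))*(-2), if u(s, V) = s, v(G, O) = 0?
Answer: 8/5 ≈ 1.6000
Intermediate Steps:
B(l) = 2*l/(7 + l) (B(l) = (2*l)/(7 + l) = 2*l/(7 + l))
u(B(-2), v(3, 8))*(-2) = (2*(-2)/(7 - 2))*(-2) = (2*(-2)/5)*(-2) = (2*(-2)*(1/5))*(-2) = -4/5*(-2) = 8/5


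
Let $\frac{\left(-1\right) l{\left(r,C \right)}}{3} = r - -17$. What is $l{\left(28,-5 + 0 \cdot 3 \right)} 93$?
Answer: $-12555$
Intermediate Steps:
$l{\left(r,C \right)} = -51 - 3 r$ ($l{\left(r,C \right)} = - 3 \left(r - -17\right) = - 3 \left(r + 17\right) = - 3 \left(17 + r\right) = -51 - 3 r$)
$l{\left(28,-5 + 0 \cdot 3 \right)} 93 = \left(-51 - 84\right) 93 = \left(-135\right) 93 = -12555$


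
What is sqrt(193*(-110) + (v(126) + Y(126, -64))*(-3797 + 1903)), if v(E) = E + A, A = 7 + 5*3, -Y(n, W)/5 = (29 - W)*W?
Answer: I*sqrt(56666982) ≈ 7527.8*I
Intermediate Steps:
Y(n, W) = -5*W*(29 - W) (Y(n, W) = -5*(29 - W)*W = -5*W*(29 - W))
A = 22 (A = 7 + 15 = 22)
v(E) = 22 + E (v(E) = E + 22 = 22 + E)
sqrt(193*(-110) + (v(126) + Y(126, -64))*(-3797 + 1903)) = sqrt(193*(-110) + ((22 + 126) + 5*(-64)*(-29 - 64))*(-3797 + 1903)) = sqrt(-21230 + (148 + 5*(-64)*(-93))*(-1894)) = sqrt(-21230 + (148 + 29760)*(-1894)) = sqrt(-21230 + 29908*(-1894)) = sqrt(-21230 - 56645752) = sqrt(-56666982) = I*sqrt(56666982)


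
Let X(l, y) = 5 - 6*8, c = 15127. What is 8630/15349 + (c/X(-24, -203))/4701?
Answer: 1512309767/3102692907 ≈ 0.48742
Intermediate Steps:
X(l, y) = -43 (X(l, y) = 5 - 48 = -43)
8630/15349 + (c/X(-24, -203))/4701 = 8630/15349 + (15127/(-43))/4701 = 8630*(1/15349) + (15127*(-1/43))*(1/4701) = 8630/15349 - 15127/43*1/4701 = 8630/15349 - 15127/202143 = 1512309767/3102692907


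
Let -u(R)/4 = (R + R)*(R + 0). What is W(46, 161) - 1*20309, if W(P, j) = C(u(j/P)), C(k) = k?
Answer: -20407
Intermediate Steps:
u(R) = -8*R² (u(R) = -4*(R + R)*(R + 0) = -4*2*R*R = -8*R²)
W(P, j) = -8*j²/P²
W(46, 161) - 1*20309 = -8*161²/46² - 1*20309 = -8*1/2116*25921 - 20309 = -98 - 20309 = -20407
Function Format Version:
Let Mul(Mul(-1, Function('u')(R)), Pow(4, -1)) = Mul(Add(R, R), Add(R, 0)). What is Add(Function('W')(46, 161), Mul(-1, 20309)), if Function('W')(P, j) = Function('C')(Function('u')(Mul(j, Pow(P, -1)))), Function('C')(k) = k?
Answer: -20407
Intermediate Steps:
Function('u')(R) = Mul(-8, Pow(R, 2)) (Function('u')(R) = Mul(-4, Mul(Add(R, R), Add(R, 0))) = Mul(-4, Mul(Mul(2, R), R)) = Mul(-4, Mul(2, Pow(R, 2))) = Mul(-8, Pow(R, 2)))
Function('W')(P, j) = Mul(-8, Pow(P, -2), Pow(j, 2)) (Function('W')(P, j) = Mul(-8, Pow(Mul(j, Pow(P, -1)), 2)) = Mul(-8, Mul(Pow(P, -2), Pow(j, 2))) = Mul(-8, Pow(P, -2), Pow(j, 2)))
Add(Function('W')(46, 161), Mul(-1, 20309)) = Add(Mul(-8, Pow(46, -2), Pow(161, 2)), Mul(-1, 20309)) = Add(Mul(-8, Rational(1, 2116), 25921), -20309) = Add(-98, -20309) = -20407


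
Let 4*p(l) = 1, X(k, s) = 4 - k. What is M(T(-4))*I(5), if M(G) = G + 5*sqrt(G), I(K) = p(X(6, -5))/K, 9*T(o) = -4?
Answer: -1/45 + I/6 ≈ -0.022222 + 0.16667*I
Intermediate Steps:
T(o) = -4/9 (T(o) = (1/9)*(-4) = -4/9)
p(l) = 1/4 (p(l) = (1/4)*1 = 1/4)
I(K) = 1/(4*K)
M(T(-4))*I(5) = (-4/9 + 5*sqrt(-4/9))*((1/4)/5) = (-4/9 + 5*(2*I/3))*((1/4)*(1/5)) = (-4/9 + 10*I/3)*(1/20) = -1/45 + I/6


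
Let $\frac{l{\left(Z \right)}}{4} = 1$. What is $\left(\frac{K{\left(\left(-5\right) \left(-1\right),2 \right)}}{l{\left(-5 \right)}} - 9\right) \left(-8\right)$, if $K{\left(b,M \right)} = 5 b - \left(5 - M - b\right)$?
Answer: $18$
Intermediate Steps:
$l{\left(Z \right)} = 4$ ($l{\left(Z \right)} = 4 \cdot 1 = 4$)
$K{\left(b,M \right)} = -5 + M + 6 b$ ($K{\left(b,M \right)} = 5 b - \left(5 - M - b\right) = 5 b + \left(-5 + M + b\right) = -5 + M + 6 b$)
$\left(\frac{K{\left(\left(-5\right) \left(-1\right),2 \right)}}{l{\left(-5 \right)}} - 9\right) \left(-8\right) = \left(\frac{-5 + 2 + 6 \left(\left(-5\right) \left(-1\right)\right)}{4} - 9\right) \left(-8\right) = \left(\left(-5 + 2 + 6 \cdot 5\right) \frac{1}{4} - 9\right) \left(-8\right) = \left(\left(-5 + 2 + 30\right) \frac{1}{4} - 9\right) \left(-8\right) = \left(27 \cdot \frac{1}{4} - 9\right) \left(-8\right) = \left(\frac{27}{4} - 9\right) \left(-8\right) = \left(- \frac{9}{4}\right) \left(-8\right) = 18$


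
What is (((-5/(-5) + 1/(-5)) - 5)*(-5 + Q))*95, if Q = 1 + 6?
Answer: -798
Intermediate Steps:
Q = 7
(((-5/(-5) + 1/(-5)) - 5)*(-5 + Q))*95 = (((-5/(-5) + 1/(-5)) - 5)*(-5 + 7))*95 = (((-5*(-⅕) + 1*(-⅕)) - 5)*2)*95 = (((1 - ⅕) - 5)*2)*95 = ((⅘ - 5)*2)*95 = -21/5*2*95 = -42/5*95 = -798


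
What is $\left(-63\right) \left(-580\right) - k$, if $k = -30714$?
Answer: $67254$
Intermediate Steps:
$\left(-63\right) \left(-580\right) - k = \left(-63\right) \left(-580\right) - -30714 = 36540 + 30714 = 67254$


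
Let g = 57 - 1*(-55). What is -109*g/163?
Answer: -12208/163 ≈ -74.896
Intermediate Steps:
g = 112 (g = 57 + 55 = 112)
-109*g/163 = -12208/163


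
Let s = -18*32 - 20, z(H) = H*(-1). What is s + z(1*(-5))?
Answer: -591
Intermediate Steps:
z(H) = -H
s = -596 (s = -576 - 20 = -596)
s + z(1*(-5)) = -596 - (-5) = -596 - 1*(-5) = -596 + 5 = -591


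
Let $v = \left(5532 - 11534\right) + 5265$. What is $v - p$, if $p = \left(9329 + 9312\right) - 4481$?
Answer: $-14897$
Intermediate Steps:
$p = 14160$ ($p = 18641 - 4481 = 14160$)
$v = -737$ ($v = \left(5532 - 11534\right) + 5265 = -6002 + 5265 = -737$)
$v - p = -737 - 14160 = -14897$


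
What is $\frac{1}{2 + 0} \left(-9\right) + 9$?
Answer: $\frac{9}{2} \approx 4.5$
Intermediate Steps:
$\frac{1}{2 + 0} \left(-9\right) + 9 = \frac{1}{2} \left(-9\right) + 9 = - \frac{9}{2} + 9 = \frac{9}{2}$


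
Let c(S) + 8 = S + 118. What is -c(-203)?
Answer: 93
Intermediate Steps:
c(S) = 110 + S (c(S) = -8 + (S + 118) = -8 + (118 + S) = 110 + S)
-c(-203) = -(110 - 203) = -1*(-93) = 93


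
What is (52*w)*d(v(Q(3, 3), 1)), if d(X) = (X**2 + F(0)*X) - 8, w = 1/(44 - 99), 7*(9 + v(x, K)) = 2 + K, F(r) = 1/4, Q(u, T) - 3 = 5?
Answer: -161356/2695 ≈ -59.872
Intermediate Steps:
Q(u, T) = 8 (Q(u, T) = 3 + 5 = 8)
F(r) = 1/4 (F(r) = 1*(1/4) = 1/4)
v(x, K) = -61/7 + K/7 (v(x, K) = -9 + (2 + K)/7 = -9 + (2/7 + K/7) = -61/7 + K/7)
w = -1/55 (w = 1/(-55) = -1/55 ≈ -0.018182)
d(X) = -8 + X**2 + X/4 (d(X) = (X**2 + X/4) - 8 = -8 + X**2 + X/4)
(52*w)*d(v(Q(3, 3), 1)) = (52*(-1/55))*(-8 + (-61/7 + (1/7)*1)**2 + (-61/7 + (1/7)*1)/4) = -52*(-8 + (-61/7 + 1/7)**2 + (-61/7 + 1/7)/4)/55 = -52*(-8 + (-60/7)**2 + (1/4)*(-60/7))/55 = -52*(-8 + 3600/49 - 15/7)/55 = -52/55*3103/49 = -161356/2695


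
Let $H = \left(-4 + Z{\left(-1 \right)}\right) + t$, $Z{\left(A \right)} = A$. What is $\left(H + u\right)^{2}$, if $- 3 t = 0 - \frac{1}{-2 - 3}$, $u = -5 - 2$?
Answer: $\frac{32761}{225} \approx 145.6$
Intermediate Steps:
$u = -7$
$t = - \frac{1}{15}$ ($t = - \frac{0 - \frac{1}{-2 - 3}}{3} = - \frac{0 - \frac{1}{-5}}{3} = - \frac{0 - - \frac{1}{5}}{3} = - \frac{0 + \frac{1}{5}}{3} = \left(- \frac{1}{3}\right) \frac{1}{5} = - \frac{1}{15} \approx -0.066667$)
$H = - \frac{76}{15}$ ($H = \left(-4 - 1\right) - \frac{1}{15} = -5 - \frac{1}{15} = - \frac{76}{15} \approx -5.0667$)
$\left(H + u\right)^{2} = \left(- \frac{76}{15} - 7\right)^{2} = \left(- \frac{181}{15}\right)^{2} = \frac{32761}{225}$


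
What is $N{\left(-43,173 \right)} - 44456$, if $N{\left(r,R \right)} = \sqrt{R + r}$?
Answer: $-44456 + \sqrt{130} \approx -44445.0$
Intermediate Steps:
$N{\left(-43,173 \right)} - 44456 = \sqrt{173 - 43} - 44456 = \sqrt{130} - 44456 = -44456 + \sqrt{130}$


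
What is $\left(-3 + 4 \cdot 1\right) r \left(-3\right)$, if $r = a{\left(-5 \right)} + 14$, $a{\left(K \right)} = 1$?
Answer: $-45$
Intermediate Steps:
$r = 15$ ($r = 1 + 14 = 15$)
$\left(-3 + 4 \cdot 1\right) r \left(-3\right) = \left(-3 + 4 \cdot 1\right) 15 \left(-3\right) = \left(-3 + 4\right) 15 \left(-3\right) = 1 \cdot 15 \left(-3\right) = 15 \left(-3\right) = -45$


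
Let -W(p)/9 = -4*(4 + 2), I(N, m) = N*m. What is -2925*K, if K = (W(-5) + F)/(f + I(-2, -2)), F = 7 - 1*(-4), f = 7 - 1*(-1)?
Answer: -221325/4 ≈ -55331.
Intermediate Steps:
f = 8 (f = 7 + 1 = 8)
W(p) = 216 (W(p) = -(-36)*(4 + 2) = -(-36)*6 = -9*(-24) = 216)
F = 11 (F = 7 + 4 = 11)
K = 227/12 (K = (216 + 11)/(8 - 2*(-2)) = 227/(8 + 4) = 227/12 ≈ 18.917)
-2925*K = -2925*227/12 = -221325/4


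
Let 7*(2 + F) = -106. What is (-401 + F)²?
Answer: 8567329/49 ≈ 1.7484e+5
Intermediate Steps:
F = -120/7 (F = -2 + (⅐)*(-106) = -2 - 106/7 = -120/7 ≈ -17.143)
(-401 + F)² = (-401 - 120/7)² = (-2927/7)² = 8567329/49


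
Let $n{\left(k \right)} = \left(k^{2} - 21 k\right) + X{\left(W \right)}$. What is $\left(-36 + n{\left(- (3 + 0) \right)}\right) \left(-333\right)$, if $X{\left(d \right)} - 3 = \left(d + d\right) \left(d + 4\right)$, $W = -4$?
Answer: $-12987$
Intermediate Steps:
$X{\left(d \right)} = 3 + 2 d \left(4 + d\right)$ ($X{\left(d \right)} = 3 + \left(d + d\right) \left(d + 4\right) = 3 + 2 d \left(4 + d\right)$)
$n{\left(k \right)} = 3 + k^{2} - 21 k$ ($n{\left(k \right)} = \left(k^{2} - 21 k\right) + \left(3 + 2 \left(-4\right)^{2} + 8 \left(-4\right)\right) = \left(k^{2} - 21 k\right) + \left(3 + 2 \cdot 16 - 32\right) = \left(k^{2} - 21 k\right) + \left(3 + 32 - 32\right) = \left(k^{2} - 21 k\right) + 3 = 3 + k^{2} - 21 k$)
$\left(-36 + n{\left(- (3 + 0) \right)}\right) \left(-333\right) = \left(-36 + \left(3 + \left(- (3 + 0)\right)^{2} - 21 \left(- (3 + 0)\right)\right)\right) \left(-333\right) = \left(-36 + \left(3 + \left(\left(-1\right) 3\right)^{2} - 21 \left(\left(-1\right) 3\right)\right)\right) \left(-333\right) = \left(-36 + \left(3 + \left(-3\right)^{2} - -63\right)\right) \left(-333\right) = \left(-36 + \left(3 + 9 + 63\right)\right) \left(-333\right) = \left(-36 + 75\right) \left(-333\right) = 39 \left(-333\right) = -12987$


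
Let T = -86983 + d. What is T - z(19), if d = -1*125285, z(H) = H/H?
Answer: -212269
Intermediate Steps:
z(H) = 1
d = -125285
T = -212268 (T = -86983 - 125285 = -212268)
T - z(19) = -212268 - 1*1 = -212268 - 1 = -212269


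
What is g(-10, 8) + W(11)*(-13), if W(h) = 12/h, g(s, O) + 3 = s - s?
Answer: -189/11 ≈ -17.182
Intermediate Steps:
g(s, O) = -3 (g(s, O) = -3 + (s - s) = -3 + 0 = -3)
g(-10, 8) + W(11)*(-13) = -3 + (12/11)*(-13) = -3 - 156/11 = -189/11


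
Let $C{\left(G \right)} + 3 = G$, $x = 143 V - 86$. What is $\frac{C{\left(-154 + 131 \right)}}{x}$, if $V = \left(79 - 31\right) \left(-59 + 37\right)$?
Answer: $\frac{13}{75547} \approx 0.00017208$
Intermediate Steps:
$V = -1056$ ($V = 48 \left(-22\right) = -1056$)
$x = -151094$ ($x = 143 \left(-1056\right) - 86 = -151008 - 86 = -151094$)
$C{\left(G \right)} = -3 + G$
$\frac{C{\left(-154 + 131 \right)}}{x} = \frac{-3 + \left(-154 + 131\right)}{-151094} = \left(-3 - 23\right) \left(- \frac{1}{151094}\right) = \left(-26\right) \left(- \frac{1}{151094}\right) = \frac{13}{75547}$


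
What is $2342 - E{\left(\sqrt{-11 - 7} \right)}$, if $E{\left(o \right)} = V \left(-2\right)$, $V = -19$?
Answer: $2304$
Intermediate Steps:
$E{\left(o \right)} = 38$ ($E{\left(o \right)} = \left(-19\right) \left(-2\right) = 38$)
$2342 - E{\left(\sqrt{-11 - 7} \right)} = 2342 - 38 = 2304$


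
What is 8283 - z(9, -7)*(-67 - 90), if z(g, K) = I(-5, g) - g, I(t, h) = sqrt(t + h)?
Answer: 7184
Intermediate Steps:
I(t, h) = sqrt(h + t)
z(g, K) = sqrt(-5 + g) - g (z(g, K) = sqrt(g - 5) - g = sqrt(-5 + g) - g)
8283 - z(9, -7)*(-67 - 90) = 8283 - (sqrt(-5 + 9) - 1*9)*(-67 - 90) = 8283 - (sqrt(4) - 9)*(-157) = 8283 - (2 - 9)*(-157) = 8283 - (-7)*(-157) = 8283 - 1*1099 = 8283 - 1099 = 7184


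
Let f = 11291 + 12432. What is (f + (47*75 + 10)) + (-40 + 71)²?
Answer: 28219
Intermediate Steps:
f = 23723
(f + (47*75 + 10)) + (-40 + 71)² = (23723 + (47*75 + 10)) + (-40 + 71)² = (23723 + (3525 + 10)) + 31² = (23723 + 3535) + 961 = 27258 + 961 = 28219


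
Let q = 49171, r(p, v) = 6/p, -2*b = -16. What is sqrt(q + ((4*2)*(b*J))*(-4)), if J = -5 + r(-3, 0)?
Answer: sqrt(50963) ≈ 225.75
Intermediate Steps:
b = 8 (b = -1/2*(-16) = 8)
J = -7 (J = -5 + 6/(-3) = -5 + 6*(-1/3) = -5 - 2 = -7)
sqrt(q + ((4*2)*(b*J))*(-4)) = sqrt(49171 + ((4*2)*(8*(-7)))*(-4)) = sqrt(49171 + (8*(-56))*(-4)) = sqrt(49171 - 448*(-4)) = sqrt(49171 + 1792) = sqrt(50963)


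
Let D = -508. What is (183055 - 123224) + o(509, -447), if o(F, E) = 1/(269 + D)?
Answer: 14299608/239 ≈ 59831.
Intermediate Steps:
o(F, E) = -1/239 (o(F, E) = 1/(269 - 508) = 1/(-239) = -1/239)
(183055 - 123224) + o(509, -447) = (183055 - 123224) - 1/239 = 59831 - 1/239 = 14299608/239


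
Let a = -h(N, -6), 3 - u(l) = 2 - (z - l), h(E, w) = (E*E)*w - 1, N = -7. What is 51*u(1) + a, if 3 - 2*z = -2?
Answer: 845/2 ≈ 422.50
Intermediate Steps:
z = 5/2 (z = 3/2 - ½*(-2) = 3/2 + 1 = 5/2 ≈ 2.5000)
h(E, w) = -1 + w*E² (h(E, w) = E²*w - 1 = w*E² - 1 = -1 + w*E²)
u(l) = 7/2 - l (u(l) = 3 - (2 - (5/2 - l)) = 3 - (2 + (-5/2 + l)) = 3 - (-½ + l) = 3 + (½ - l) = 7/2 - l)
a = 295 (a = -(-1 - 6*(-7)²) = -(-1 - 6*49) = -(-1 - 294) = -1*(-295) = 295)
51*u(1) + a = 51*(7/2 - 1*1) + 295 = 51*(7/2 - 1) + 295 = 51*(5/2) + 295 = 255/2 + 295 = 845/2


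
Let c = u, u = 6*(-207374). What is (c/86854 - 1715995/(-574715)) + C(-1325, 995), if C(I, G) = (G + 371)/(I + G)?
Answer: -12749019960508/823618894065 ≈ -15.479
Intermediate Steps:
u = -1244244
c = -1244244
C(I, G) = (371 + G)/(G + I)
(c/86854 - 1715995/(-574715)) + C(-1325, 995) = (-1244244/86854 - 1715995/(-574715)) + (371 + 995)/(995 - 1325) = (-1244244*1/86854 - 1715995*(-1/574715)) + 1366/(-330) = (-622122/43427 + 343199/114943) - 1/330*1366 = -56604466073/4991629661 - 683/165 = -12749019960508/823618894065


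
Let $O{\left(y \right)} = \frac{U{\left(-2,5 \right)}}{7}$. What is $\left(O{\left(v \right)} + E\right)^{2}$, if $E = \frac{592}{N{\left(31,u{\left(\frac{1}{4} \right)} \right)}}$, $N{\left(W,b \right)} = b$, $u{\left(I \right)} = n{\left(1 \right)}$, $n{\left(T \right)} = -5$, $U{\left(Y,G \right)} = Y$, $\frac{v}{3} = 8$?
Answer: $\frac{17255716}{1225} \approx 14086.0$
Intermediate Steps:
$v = 24$ ($v = 3 \cdot 8 = 24$)
$u{\left(I \right)} = -5$
$O{\left(y \right)} = - \frac{2}{7}$
$E = - \frac{592}{5}$ ($E = \frac{592}{-5} = 592 \left(- \frac{1}{5}\right) = - \frac{592}{5} \approx -118.4$)
$\left(O{\left(v \right)} + E\right)^{2} = \left(- \frac{2}{7} - \frac{592}{5}\right)^{2} = \left(- \frac{4154}{35}\right)^{2} = \frac{17255716}{1225}$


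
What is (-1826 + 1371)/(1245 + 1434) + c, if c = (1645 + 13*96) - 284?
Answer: 6989056/2679 ≈ 2608.8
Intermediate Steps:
c = 2609 (c = (1645 + 1248) - 284 = 2893 - 284 = 2609)
(-1826 + 1371)/(1245 + 1434) + c = (-1826 + 1371)/(1245 + 1434) + 2609 = -455/2679 + 2609 = 6989056/2679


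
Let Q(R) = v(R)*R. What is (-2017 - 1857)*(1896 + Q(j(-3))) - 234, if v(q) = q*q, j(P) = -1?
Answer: -7341464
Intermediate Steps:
v(q) = q²
Q(R) = R³ (Q(R) = R²*R = R³)
(-2017 - 1857)*(1896 + Q(j(-3))) - 234 = (-2017 - 1857)*(1896 + (-1)³) - 234 = -3874*(1896 - 1) - 234 = -3874*1895 - 234 = -7341230 - 234 = -7341464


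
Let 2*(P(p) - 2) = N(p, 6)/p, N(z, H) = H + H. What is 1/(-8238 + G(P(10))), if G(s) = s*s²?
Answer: -125/1027553 ≈ -0.00012165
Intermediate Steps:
N(z, H) = 2*H
P(p) = 2 + 6/p (P(p) = 2 + ((2*6)/p)/2 = 2 + (12/p)/2 = 2 + 6/p)
G(s) = s³
1/(-8238 + G(P(10))) = 1/(-8238 + (2 + 6/10)³) = 1/(-8238 + (2 + 6*(⅒))³) = 1/(-8238 + (2 + ⅗)³) = 1/(-8238 + (13/5)³) = 1/(-8238 + 2197/125) = 1/(-1027553/125) = -125/1027553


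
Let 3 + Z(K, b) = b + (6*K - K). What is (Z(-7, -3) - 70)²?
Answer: 12321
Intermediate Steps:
Z(K, b) = -3 + b + 5*K (Z(K, b) = -3 + (b + (6*K - K)) = -3 + (b + 5*K) = -3 + b + 5*K)
(Z(-7, -3) - 70)² = ((-3 - 3 + 5*(-7)) - 70)² = ((-3 - 3 - 35) - 70)² = (-41 - 70)² = (-111)² = 12321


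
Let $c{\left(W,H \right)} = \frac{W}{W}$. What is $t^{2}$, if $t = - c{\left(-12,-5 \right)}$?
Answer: $1$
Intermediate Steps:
$c{\left(W,H \right)} = 1$
$t = -1$ ($t = \left(-1\right) 1 = -1$)
$t^{2} = \left(-1\right)^{2} = 1$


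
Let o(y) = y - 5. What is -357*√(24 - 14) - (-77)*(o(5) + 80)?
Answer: 6160 - 357*√10 ≈ 5031.1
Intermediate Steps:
o(y) = -5 + y
-357*√(24 - 14) - (-77)*(o(5) + 80) = -357*√(24 - 14) - (-77)*((-5 + 5) + 80) = -357*√10 - (-77)*(0 + 80) = -357*√10 - (-77)*80 = -357*√10 - 1*(-6160) = -357*√10 + 6160 = 6160 - 357*√10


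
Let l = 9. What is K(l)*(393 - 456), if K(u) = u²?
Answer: -5103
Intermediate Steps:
K(l)*(393 - 456) = 9²*(393 - 456) = 81*(-63) = -5103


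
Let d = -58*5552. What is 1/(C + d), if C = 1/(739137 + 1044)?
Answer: -740181/238350124895 ≈ -3.1054e-6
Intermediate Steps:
C = 1/740181 ≈ 1.3510e-6
d = -322016
1/(C + d) = 1/(1/740181 - 322016) = 1/(-238350124895/740181) = -740181/238350124895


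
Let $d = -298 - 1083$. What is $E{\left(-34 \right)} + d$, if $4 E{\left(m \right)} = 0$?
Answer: $-1381$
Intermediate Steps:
$E{\left(m \right)} = 0$ ($E{\left(m \right)} = \frac{1}{4} \cdot 0 = 0$)
$d = -1381$
$E{\left(-34 \right)} + d = 0 - 1381 = -1381$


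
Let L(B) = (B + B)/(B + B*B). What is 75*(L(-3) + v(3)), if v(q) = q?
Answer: 150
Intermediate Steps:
L(B) = 2*B/(B + B²) (L(B) = (2*B)/(B + B²) = 2*B/(B + B²))
75*(L(-3) + v(3)) = 75*(2/(1 - 3) + 3) = 75*(2/(-2) + 3) = 75*(2*(-½) + 3) = 75*(-1 + 3) = 75*2 = 150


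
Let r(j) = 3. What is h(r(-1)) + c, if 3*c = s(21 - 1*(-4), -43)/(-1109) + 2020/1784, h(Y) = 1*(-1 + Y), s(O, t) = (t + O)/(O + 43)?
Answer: 29986700/12612657 ≈ 2.3775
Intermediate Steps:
s(O, t) = (O + t)/(43 + O)
h(Y) = -1 + Y
c = 4761386/12612657 (c = ((((21 - 1*(-4)) - 43)/(43 + (21 - 1*(-4))))/(-1109) + 2020/1784)/3 = ((((21 + 4) - 43)/(43 + (21 + 4)))*(-1/1109) + 2020*(1/1784))/3 = (((25 - 43)/(43 + 25))*(-1/1109) + 505/446)/3 = ((-18/68)*(-1/1109) + 505/446)/3 = (((1/68)*(-18))*(-1/1109) + 505/446)/3 = (-9/34*(-1/1109) + 505/446)/3 = (9/37706 + 505/446)/3 = (1/3)*(4761386/4204219) = 4761386/12612657 ≈ 0.37751)
h(r(-1)) + c = (-1 + 3) + 4761386/12612657 = 2 + 4761386/12612657 = 29986700/12612657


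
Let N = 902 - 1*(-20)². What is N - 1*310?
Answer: 192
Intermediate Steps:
N = 502 (N = 902 - 1*400 = 902 - 400 = 502)
N - 1*310 = 502 - 1*310 = 502 - 310 = 192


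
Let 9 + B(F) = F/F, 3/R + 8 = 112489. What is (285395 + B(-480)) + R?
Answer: 32100615150/112481 ≈ 2.8539e+5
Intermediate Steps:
R = 3/112481 (R = 3/(-8 + 112489) = 3/112481 ≈ 2.6671e-5)
B(F) = -8 (B(F) = -9 + F/F = -9 + 1 = -8)
(285395 + B(-480)) + R = (285395 - 8) + 3/112481 = 285387 + 3/112481 = 32100615150/112481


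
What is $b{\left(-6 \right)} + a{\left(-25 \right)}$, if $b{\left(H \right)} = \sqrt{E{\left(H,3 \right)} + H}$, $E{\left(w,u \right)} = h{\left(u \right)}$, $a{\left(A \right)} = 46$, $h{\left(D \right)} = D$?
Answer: $46 + i \sqrt{3} \approx 46.0 + 1.732 i$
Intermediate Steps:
$E{\left(w,u \right)} = u$
$b{\left(H \right)} = \sqrt{3 + H}$
$b{\left(-6 \right)} + a{\left(-25 \right)} = \sqrt{3 - 6} + 46 = \sqrt{-3} + 46 = i \sqrt{3} + 46 = 46 + i \sqrt{3}$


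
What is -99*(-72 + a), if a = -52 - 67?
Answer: 18909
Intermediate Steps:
a = -119
-99*(-72 + a) = -99*(-72 - 119) = -99*(-191) = 18909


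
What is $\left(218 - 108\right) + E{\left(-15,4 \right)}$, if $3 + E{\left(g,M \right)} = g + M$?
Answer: $96$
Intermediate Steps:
$E{\left(g,M \right)} = -3 + M + g$ ($E{\left(g,M \right)} = -3 + \left(g + M\right) = -3 + \left(M + g\right) = -3 + M + g$)
$\left(218 - 108\right) + E{\left(-15,4 \right)} = \left(218 - 108\right) - 14 = 110 - 14 = 96$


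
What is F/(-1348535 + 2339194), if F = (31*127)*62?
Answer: 244094/990659 ≈ 0.24640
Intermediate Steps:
F = 244094 (F = 3937*62 = 244094)
F/(-1348535 + 2339194) = 244094/(-1348535 + 2339194) = 244094/990659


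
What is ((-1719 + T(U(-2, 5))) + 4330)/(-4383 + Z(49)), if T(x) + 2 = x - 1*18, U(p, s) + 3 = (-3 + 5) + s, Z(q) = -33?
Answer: -865/1472 ≈ -0.58764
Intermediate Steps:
U(p, s) = -1 + s (U(p, s) = -3 + ((-3 + 5) + s) = -3 + (2 + s) = -1 + s)
T(x) = -20 + x (T(x) = -2 + (x - 1*18) = -2 + (x - 18) = -2 + (-18 + x) = -20 + x)
((-1719 + T(U(-2, 5))) + 4330)/(-4383 + Z(49)) = ((-1719 + (-20 + (-1 + 5))) + 4330)/(-4383 - 33) = ((-1719 + (-20 + 4)) + 4330)/(-4416) = ((-1719 - 16) + 4330)*(-1/4416) = (-1735 + 4330)*(-1/4416) = 2595*(-1/4416) = -865/1472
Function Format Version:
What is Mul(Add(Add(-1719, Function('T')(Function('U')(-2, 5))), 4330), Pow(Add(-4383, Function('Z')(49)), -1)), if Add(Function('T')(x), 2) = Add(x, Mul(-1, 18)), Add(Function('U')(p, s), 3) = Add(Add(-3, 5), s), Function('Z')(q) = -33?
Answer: Rational(-865, 1472) ≈ -0.58764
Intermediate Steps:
Function('U')(p, s) = Add(-1, s) (Function('U')(p, s) = Add(-3, Add(Add(-3, 5), s)) = Add(-3, Add(2, s)) = Add(-1, s))
Function('T')(x) = Add(-20, x) (Function('T')(x) = Add(-2, Add(x, Mul(-1, 18))) = Add(-2, Add(x, -18)) = Add(-2, Add(-18, x)) = Add(-20, x))
Mul(Add(Add(-1719, Function('T')(Function('U')(-2, 5))), 4330), Pow(Add(-4383, Function('Z')(49)), -1)) = Mul(Add(Add(-1719, Add(-20, Add(-1, 5))), 4330), Pow(Add(-4383, -33), -1)) = Mul(Add(Add(-1719, Add(-20, 4)), 4330), Pow(-4416, -1)) = Mul(Add(Add(-1719, -16), 4330), Rational(-1, 4416)) = Mul(Add(-1735, 4330), Rational(-1, 4416)) = Mul(2595, Rational(-1, 4416)) = Rational(-865, 1472)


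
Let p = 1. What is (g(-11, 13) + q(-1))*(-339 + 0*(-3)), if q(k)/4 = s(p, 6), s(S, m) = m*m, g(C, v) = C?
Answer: -45087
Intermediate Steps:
s(S, m) = m**2
q(k) = 144 (q(k) = 4*6**2 = 4*36 = 144)
(g(-11, 13) + q(-1))*(-339 + 0*(-3)) = (-11 + 144)*(-339 + 0*(-3)) = 133*(-339 + 0) = 133*(-339) = -45087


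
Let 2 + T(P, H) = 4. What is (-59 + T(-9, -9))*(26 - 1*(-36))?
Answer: -3534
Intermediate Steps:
T(P, H) = 2 (T(P, H) = -2 + 4 = 2)
(-59 + T(-9, -9))*(26 - 1*(-36)) = (-59 + 2)*(26 - 1*(-36)) = -57*(26 + 36) = -57*62 = -3534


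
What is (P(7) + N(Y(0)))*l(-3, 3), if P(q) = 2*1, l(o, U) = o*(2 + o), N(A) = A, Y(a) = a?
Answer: 6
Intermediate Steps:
P(q) = 2
(P(7) + N(Y(0)))*l(-3, 3) = (2 + 0)*(-3*(2 - 3)) = 2*(-3*(-1)) = 2*3 = 6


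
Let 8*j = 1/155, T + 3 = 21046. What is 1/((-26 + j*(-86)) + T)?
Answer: 620/13030497 ≈ 4.7581e-5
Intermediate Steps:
T = 21043 (T = -3 + 21046 = 21043)
j = 1/1240 (j = (⅛)/155 = (⅛)*(1/155) = 1/1240 ≈ 0.00080645)
1/((-26 + j*(-86)) + T) = 1/((-26 + (1/1240)*(-86)) + 21043) = 1/((-26 - 43/620) + 21043) = 1/(-16163/620 + 21043) = 1/(13030497/620) = 620/13030497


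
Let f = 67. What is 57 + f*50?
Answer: 3407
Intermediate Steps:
57 + f*50 = 57 + 67*50 = 57 + 3350 = 3407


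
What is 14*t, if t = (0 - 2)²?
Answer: 56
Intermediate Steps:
t = 4 (t = (-2)² = 4)
14*t = 14*4 = 56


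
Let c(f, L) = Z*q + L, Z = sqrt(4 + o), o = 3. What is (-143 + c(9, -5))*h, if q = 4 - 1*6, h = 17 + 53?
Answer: -10360 - 140*sqrt(7) ≈ -10730.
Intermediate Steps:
h = 70
q = -2 (q = 4 - 6 = -2)
Z = sqrt(7) (Z = sqrt(4 + 3) = sqrt(7) ≈ 2.6458)
c(f, L) = L - 2*sqrt(7) (c(f, L) = sqrt(7)*(-2) + L = -2*sqrt(7) + L = L - 2*sqrt(7))
(-143 + c(9, -5))*h = (-143 + (-5 - 2*sqrt(7)))*70 = (-148 - 2*sqrt(7))*70 = -10360 - 140*sqrt(7)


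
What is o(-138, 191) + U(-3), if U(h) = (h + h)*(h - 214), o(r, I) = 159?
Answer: 1461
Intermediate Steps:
U(h) = 2*h*(-214 + h) (U(h) = (2*h)*(-214 + h) = 2*h*(-214 + h))
o(-138, 191) + U(-3) = 159 + 2*(-3)*(-214 - 3) = 159 + 2*(-3)*(-217) = 159 + 1302 = 1461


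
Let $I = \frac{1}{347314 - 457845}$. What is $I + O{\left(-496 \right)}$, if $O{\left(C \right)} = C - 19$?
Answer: $- \frac{56923466}{110531} \approx -515.0$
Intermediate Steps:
$O{\left(C \right)} = -19 + C$ ($O{\left(C \right)} = C - 19 = -19 + C$)
$I = - \frac{1}{110531}$ ($I = \frac{1}{-110531} = - \frac{1}{110531} \approx -9.0472 \cdot 10^{-6}$)
$I + O{\left(-496 \right)} = - \frac{1}{110531} - 515 = - \frac{56923466}{110531}$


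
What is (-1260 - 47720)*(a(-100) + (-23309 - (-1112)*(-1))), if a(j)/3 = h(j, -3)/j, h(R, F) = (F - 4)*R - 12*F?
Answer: 5986110292/5 ≈ 1.1972e+9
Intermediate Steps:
h(R, F) = -12*F + R*(-4 + F) (h(R, F) = (-4 + F)*R - 12*F = R*(-4 + F) - 12*F = -12*F + R*(-4 + F))
a(j) = 3*(36 - 7*j)/j (a(j) = 3*((-12*(-3) - 4*j - 3*j)/j) = 3*((36 - 4*j - 3*j)/j) = 3*((36 - 7*j)/j) = 3*(36 - 7*j)/j)
(-1260 - 47720)*(a(-100) + (-23309 - (-1112)*(-1))) = (-1260 - 47720)*((-21 + 108/(-100)) + (-23309 - (-1112)*(-1))) = -48980*((-21 + 108*(-1/100)) + (-23309 - 1*1112)) = -48980*((-21 - 27/25) + (-23309 - 1112)) = -48980*(-552/25 - 24421) = -48980*(-611077/25) = 5986110292/5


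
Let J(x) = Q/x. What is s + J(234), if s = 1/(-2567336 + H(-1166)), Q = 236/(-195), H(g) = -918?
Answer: -23313599/4507285770 ≈ -0.0051724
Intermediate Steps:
Q = -236/195 (Q = 236*(-1/195) = -236/195 ≈ -1.2103)
J(x) = -236/(195*x)
s = -1/2568254 (s = 1/(-2567336 - 918) = 1/(-2568254) = -1/2568254 ≈ -3.8937e-7)
s + J(234) = -1/2568254 - 236/195/234 = -1/2568254 - 236/195*1/234 = -1/2568254 - 118/22815 = -23313599/4507285770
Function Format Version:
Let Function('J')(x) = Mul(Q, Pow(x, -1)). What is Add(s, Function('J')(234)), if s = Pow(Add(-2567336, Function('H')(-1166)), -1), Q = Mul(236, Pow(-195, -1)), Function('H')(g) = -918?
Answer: Rational(-23313599, 4507285770) ≈ -0.0051724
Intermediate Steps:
Q = Rational(-236, 195) (Q = Mul(236, Rational(-1, 195)) = Rational(-236, 195) ≈ -1.2103)
Function('J')(x) = Mul(Rational(-236, 195), Pow(x, -1))
s = Rational(-1, 2568254) (s = Pow(Add(-2567336, -918), -1) = Pow(-2568254, -1) = Rational(-1, 2568254) ≈ -3.8937e-7)
Add(s, Function('J')(234)) = Add(Rational(-1, 2568254), Mul(Rational(-236, 195), Pow(234, -1))) = Add(Rational(-1, 2568254), Mul(Rational(-236, 195), Rational(1, 234))) = Add(Rational(-1, 2568254), Rational(-118, 22815)) = Rational(-23313599, 4507285770)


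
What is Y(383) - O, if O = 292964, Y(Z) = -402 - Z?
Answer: -293749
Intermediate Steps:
Y(383) - O = (-402 - 1*383) - 1*292964 = (-402 - 383) - 292964 = -785 - 292964 = -293749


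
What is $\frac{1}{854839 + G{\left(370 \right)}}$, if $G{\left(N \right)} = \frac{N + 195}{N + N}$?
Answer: $\frac{148}{126516285} \approx 1.1698 \cdot 10^{-6}$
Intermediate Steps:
$G{\left(N \right)} = \frac{195 + N}{2 N}$
$\frac{1}{854839 + G{\left(370 \right)}} = \frac{1}{854839 + \frac{195 + 370}{2 \cdot 370}} = \frac{1}{854839 + \frac{1}{2} \cdot \frac{1}{370} \cdot 565} = \frac{1}{854839 + \frac{113}{148}} = \frac{1}{\frac{126516285}{148}} = \frac{148}{126516285}$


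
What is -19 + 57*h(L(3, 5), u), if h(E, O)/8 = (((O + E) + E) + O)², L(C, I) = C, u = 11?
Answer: 357485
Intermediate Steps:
h(E, O) = 8*(2*E + 2*O)² (h(E, O) = 8*(((O + E) + E) + O)² = 8*(((E + O) + E) + O)² = 8*((O + 2*E) + O)² = 8*(2*E + 2*O)²)
-19 + 57*h(L(3, 5), u) = -19 + 57*(32*(3 + 11)²) = -19 + 57*(32*14²) = -19 + 57*(32*196) = -19 + 57*6272 = -19 + 357504 = 357485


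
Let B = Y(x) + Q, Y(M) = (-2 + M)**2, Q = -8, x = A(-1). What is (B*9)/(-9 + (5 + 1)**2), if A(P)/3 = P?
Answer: 17/3 ≈ 5.6667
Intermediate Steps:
A(P) = 3*P
x = -3 (x = 3*(-1) = -3)
B = 17 (B = (-2 - 3)**2 - 8 = (-5)**2 - 8 = 25 - 8 = 17)
(B*9)/(-9 + (5 + 1)**2) = (17*9)/(-9 + (5 + 1)**2) = 153/(-9 + 6**2) = 153/(-9 + 36) = 153/27 = 153*(1/27) = 17/3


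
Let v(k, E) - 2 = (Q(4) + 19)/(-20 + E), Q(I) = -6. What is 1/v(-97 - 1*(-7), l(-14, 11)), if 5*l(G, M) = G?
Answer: 114/163 ≈ 0.69939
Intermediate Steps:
l(G, M) = G/5
v(k, E) = 2 + 13/(-20 + E) (v(k, E) = 2 + (-6 + 19)/(-20 + E) = 2 + 13/(-20 + E))
1/v(-97 - 1*(-7), l(-14, 11)) = 1/((-27 + 2*((1/5)*(-14)))/(-20 + (1/5)*(-14))) = 1/((-27 + 2*(-14/5))/(-20 - 14/5)) = 1/((-27 - 28/5)/(-114/5)) = 1/(-5/114*(-163/5)) = 1/(163/114) = 114/163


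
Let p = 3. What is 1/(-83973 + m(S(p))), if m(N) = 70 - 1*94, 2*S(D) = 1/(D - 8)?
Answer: -1/83997 ≈ -1.1905e-5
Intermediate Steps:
S(D) = 1/(2*(-8 + D)) (S(D) = 1/(2*(D - 8)) = 1/(2*(-8 + D)))
m(N) = -24 (m(N) = 70 - 94 = -24)
1/(-83973 + m(S(p))) = 1/(-83973 - 24) = 1/(-83997) = -1/83997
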